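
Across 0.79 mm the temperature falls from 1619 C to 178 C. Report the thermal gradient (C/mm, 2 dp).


G = (1619-178)/0.79 = 1824.05 C/mm


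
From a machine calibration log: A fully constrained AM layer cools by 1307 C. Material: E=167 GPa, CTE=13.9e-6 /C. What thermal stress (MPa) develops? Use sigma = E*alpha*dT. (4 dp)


sigma = 167*1000 * 13.9e-6 * 1307 = 3033.9391 MPa


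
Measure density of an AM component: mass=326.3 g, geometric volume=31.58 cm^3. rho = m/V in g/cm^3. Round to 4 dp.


rho = 326.3 / 31.58 = 10.3325 g/cm^3


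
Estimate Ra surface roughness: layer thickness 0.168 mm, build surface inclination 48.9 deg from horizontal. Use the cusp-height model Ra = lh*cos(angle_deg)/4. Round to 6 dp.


Ra = 0.168 * cos(48.9) / 4 = 0.02761 mm


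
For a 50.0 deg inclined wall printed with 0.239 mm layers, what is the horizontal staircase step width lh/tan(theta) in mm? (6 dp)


step = 0.239 / tan(50.0) = 0.200545 mm


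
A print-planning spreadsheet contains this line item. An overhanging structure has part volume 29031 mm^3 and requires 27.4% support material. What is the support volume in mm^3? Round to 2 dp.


V_support = 29031 * 0.274 = 7954.49 mm^3


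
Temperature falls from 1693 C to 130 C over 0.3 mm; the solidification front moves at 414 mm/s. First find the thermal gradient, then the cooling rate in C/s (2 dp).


G = (1693-130)/0.3 = 5210.0 C/mm
CR = 5210.0 * 414 = 2156940.0 C/s


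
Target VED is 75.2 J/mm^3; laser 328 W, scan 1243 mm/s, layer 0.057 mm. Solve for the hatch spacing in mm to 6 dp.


h = 328 / (75.2*1243*0.057) = 0.061562 mm


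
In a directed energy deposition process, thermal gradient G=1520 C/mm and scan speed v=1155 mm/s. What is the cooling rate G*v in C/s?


CR = 1520 * 1155 = 1755600 C/s


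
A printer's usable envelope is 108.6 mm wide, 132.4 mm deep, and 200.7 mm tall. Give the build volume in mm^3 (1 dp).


V = 108.6 * 132.4 * 200.7 = 2885793.0 mm^3


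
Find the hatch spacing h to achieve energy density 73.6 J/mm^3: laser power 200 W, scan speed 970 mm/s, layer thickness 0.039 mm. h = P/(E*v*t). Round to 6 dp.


h = 200 / (73.6*970*0.039) = 0.071832 mm


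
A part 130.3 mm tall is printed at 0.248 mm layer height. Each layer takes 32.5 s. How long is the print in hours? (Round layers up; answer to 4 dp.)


Layers = ceil(130.3/0.248) = 526
t = 526 * 32.5 / 3600 = 4.7486 hrs


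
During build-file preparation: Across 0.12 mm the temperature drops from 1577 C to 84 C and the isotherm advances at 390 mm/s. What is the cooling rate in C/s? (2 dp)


G = (1577-84)/0.12 = 12441.66666667 C/mm
CR = 12441.66666667 * 390 = 4852250.0 C/s


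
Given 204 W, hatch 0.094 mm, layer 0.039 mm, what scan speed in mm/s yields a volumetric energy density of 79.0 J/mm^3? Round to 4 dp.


v = 204 / (79.0*0.094*0.039) = 704.3858 mm/s


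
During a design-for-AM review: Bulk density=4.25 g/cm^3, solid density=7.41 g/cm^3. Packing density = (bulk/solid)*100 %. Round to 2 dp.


Packing = (4.25/7.41)*100 = 57.35 %


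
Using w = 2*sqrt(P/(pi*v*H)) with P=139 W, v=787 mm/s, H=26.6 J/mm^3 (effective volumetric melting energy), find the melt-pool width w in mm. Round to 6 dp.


w = 2*sqrt(139/(pi*787*26.6)) = 0.091946 mm


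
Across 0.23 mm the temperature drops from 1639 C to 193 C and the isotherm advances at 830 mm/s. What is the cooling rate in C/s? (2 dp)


G = (1639-193)/0.23 = 6286.95652174 C/mm
CR = 6286.95652174 * 830 = 5218173.91 C/s


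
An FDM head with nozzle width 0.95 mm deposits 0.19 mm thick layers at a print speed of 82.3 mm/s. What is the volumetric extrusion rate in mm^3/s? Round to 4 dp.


Rate = 0.95 * 0.19 * 82.3 = 14.8552 mm^3/s


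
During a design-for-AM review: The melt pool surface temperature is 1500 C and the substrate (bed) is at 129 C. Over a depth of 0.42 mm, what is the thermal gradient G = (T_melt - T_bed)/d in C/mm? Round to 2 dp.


G = (1500-129)/0.42 = 3264.29 C/mm


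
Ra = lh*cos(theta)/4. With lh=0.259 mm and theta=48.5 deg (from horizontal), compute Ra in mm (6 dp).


Ra = 0.259 * cos(48.5) / 4 = 0.042905 mm


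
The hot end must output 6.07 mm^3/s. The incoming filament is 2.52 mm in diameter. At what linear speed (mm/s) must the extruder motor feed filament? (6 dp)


A = pi*(2.52/2)^2 = 4.987592
v = 6.07 / 4.987592 = 1.21702 mm/s


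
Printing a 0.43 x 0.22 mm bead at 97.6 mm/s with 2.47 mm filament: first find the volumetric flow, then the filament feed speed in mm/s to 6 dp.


Q = 0.43 * 0.22 * 97.6 = 9.23296 mm^3/s
A_fil = pi*(2.47/2)^2 = 4.79163566 mm^2
v_feed = 9.23296 / 4.79163566 = 1.926891 mm/s


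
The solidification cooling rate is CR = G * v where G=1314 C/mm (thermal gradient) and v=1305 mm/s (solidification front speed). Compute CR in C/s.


CR = 1314 * 1305 = 1714770 C/s


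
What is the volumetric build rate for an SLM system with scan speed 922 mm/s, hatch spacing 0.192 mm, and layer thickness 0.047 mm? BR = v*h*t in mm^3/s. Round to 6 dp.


Rate = 922 * 0.192 * 0.047 = 8.320128 mm^3/s


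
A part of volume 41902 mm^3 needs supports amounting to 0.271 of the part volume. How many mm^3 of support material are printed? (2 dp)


V_support = 41902 * 0.271 = 11355.44 mm^3


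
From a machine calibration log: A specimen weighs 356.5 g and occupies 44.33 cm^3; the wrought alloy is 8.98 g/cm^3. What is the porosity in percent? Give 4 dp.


rho_part = 356.5 / 44.33 = 8.04195804 g/cm^3
Porosity = (1 - 8.04195804/8.98)*100 = 10.4459 %


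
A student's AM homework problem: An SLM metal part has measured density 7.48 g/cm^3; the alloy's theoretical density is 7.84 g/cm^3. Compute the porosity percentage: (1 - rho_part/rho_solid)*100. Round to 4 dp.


Porosity = (1-7.48/7.84)*100 = 4.5918 %


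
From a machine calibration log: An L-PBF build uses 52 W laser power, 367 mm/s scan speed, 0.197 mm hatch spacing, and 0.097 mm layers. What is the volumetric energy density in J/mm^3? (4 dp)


E = 52 / (367*0.197*0.097) = 7.4148 J/mm^3


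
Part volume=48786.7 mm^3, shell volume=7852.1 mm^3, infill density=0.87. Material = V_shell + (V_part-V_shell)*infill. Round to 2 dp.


V_infill = (48786.7 - 7852.1) * 0.87 = 35613.1
V_total = 7852.1 + 35613.1 = 43465.2 mm^3


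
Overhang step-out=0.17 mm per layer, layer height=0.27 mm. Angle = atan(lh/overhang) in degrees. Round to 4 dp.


angle = atan(0.27/0.17) = 57.8043 degrees


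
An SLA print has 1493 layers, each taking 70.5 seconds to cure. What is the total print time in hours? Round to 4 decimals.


t = 1493 * 70.5 / 3600 = 29.2379 hrs


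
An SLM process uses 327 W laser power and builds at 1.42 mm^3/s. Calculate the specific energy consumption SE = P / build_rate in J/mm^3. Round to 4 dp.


SE = 327 / 1.42 = 230.2817 J/mm^3


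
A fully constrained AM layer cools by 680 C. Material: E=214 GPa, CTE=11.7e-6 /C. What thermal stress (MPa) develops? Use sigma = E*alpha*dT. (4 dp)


sigma = 214*1000 * 11.7e-6 * 680 = 1702.584 MPa


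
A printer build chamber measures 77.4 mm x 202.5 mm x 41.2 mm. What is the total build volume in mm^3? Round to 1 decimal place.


V = 77.4 * 202.5 * 41.2 = 645748.2 mm^3


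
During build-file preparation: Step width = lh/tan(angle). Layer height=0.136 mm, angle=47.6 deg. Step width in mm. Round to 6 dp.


step = 0.136 / tan(47.6) = 0.124185 mm


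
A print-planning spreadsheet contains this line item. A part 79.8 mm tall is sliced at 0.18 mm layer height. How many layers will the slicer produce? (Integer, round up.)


Layers = ceil(79.8/0.18) = 444


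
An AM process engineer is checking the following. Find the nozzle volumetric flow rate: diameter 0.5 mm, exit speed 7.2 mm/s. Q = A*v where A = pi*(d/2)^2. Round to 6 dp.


A = pi*(0.5/2)^2 = 0.19634954 mm^2
Q = 0.19634954 * 7.2 = 1.413717 mm^3/s


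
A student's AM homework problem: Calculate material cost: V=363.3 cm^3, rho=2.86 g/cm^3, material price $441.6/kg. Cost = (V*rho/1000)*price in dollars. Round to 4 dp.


Mass = 363.3*2.86/1000 = 1.039038 kg
Cost = 1.039038 * 441.6 = 458.8392 $


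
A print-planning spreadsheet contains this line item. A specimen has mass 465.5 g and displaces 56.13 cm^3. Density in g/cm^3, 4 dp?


rho = 465.5 / 56.13 = 8.2932 g/cm^3


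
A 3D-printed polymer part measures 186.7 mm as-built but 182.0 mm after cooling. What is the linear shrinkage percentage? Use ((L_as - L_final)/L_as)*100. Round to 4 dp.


Shrinkage = ((186.7-182.0)/186.7)*100 = 2.5174 %


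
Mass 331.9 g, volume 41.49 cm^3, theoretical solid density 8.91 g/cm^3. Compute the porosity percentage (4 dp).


rho_part = 331.9 / 41.49 = 7.99951796 g/cm^3
Porosity = (1 - 7.99951796/8.91)*100 = 10.2187 %


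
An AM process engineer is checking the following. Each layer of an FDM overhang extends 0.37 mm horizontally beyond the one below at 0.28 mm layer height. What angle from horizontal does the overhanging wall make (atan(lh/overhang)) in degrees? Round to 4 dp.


angle = atan(0.28/0.37) = 37.1169 degrees


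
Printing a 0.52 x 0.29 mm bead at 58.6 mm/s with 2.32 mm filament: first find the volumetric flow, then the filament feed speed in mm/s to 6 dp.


Q = 0.52 * 0.29 * 58.6 = 8.83688 mm^3/s
A_fil = pi*(2.32/2)^2 = 4.22732707 mm^2
v_feed = 8.83688 / 4.22732707 = 2.090418 mm/s


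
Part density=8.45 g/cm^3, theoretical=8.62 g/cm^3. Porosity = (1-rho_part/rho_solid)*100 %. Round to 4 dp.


Porosity = (1-8.45/8.62)*100 = 1.9722 %


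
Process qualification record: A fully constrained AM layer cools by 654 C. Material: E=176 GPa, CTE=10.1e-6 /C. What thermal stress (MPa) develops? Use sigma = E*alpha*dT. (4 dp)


sigma = 176*1000 * 10.1e-6 * 654 = 1162.5504 MPa


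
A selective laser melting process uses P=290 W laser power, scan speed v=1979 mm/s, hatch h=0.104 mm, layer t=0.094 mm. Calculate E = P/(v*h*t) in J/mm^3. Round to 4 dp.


E = 290 / (1979*0.104*0.094) = 14.9896 J/mm^3


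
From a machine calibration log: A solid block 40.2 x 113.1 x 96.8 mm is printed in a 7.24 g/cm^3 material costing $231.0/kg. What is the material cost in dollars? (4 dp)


V = 40.2 * 113.1 * 96.8 = 440112.816 mm^3 = 440.112816 cm^3
Mass = 440.112816 * 7.24 / 1000 = 3.18641679 kg
Cost = 3.18641679 * 231.0 = 736.0623 $


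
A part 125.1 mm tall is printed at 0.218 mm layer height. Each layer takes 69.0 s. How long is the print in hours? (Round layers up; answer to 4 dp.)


Layers = ceil(125.1/0.218) = 574
t = 574 * 69.0 / 3600 = 11.0017 hrs


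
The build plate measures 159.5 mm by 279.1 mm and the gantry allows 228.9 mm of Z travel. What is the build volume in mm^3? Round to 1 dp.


V = 159.5 * 279.1 * 228.9 = 10189815.4 mm^3


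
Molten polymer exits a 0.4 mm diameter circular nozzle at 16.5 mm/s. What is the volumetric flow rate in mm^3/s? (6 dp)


A = pi*(0.4/2)^2 = 0.12566371 mm^2
Q = 0.12566371 * 16.5 = 2.073451 mm^3/s


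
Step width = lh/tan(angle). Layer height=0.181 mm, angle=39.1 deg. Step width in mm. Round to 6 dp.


step = 0.181 / tan(39.1) = 0.22272 mm


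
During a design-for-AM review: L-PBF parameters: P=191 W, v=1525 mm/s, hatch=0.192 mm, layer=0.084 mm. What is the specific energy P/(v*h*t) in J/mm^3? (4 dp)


Build rate = 1525 * 0.192 * 0.084 = 24.5952 mm^3/s
SE = 191 / 24.5952 = 7.7657 J/mm^3


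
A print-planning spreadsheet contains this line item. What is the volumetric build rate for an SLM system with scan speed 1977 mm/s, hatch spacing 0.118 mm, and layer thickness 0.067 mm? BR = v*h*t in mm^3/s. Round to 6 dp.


Rate = 1977 * 0.118 * 0.067 = 15.630162 mm^3/s


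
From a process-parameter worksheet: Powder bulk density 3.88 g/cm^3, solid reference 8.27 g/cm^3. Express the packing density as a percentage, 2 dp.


Packing = (3.88/8.27)*100 = 46.92 %


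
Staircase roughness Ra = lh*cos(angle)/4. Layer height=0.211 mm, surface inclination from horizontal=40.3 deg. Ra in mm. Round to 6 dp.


Ra = 0.211 * cos(40.3) / 4 = 0.040231 mm


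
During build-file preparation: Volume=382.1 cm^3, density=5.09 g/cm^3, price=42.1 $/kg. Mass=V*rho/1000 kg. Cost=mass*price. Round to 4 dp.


Mass = 382.1*5.09/1000 = 1.944889 kg
Cost = 1.944889 * 42.1 = 81.8798 $


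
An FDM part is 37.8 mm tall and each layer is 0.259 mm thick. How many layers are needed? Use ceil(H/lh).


Layers = ceil(37.8/0.259) = 146


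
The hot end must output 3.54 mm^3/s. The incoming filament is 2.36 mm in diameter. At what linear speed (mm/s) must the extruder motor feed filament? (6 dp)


A = pi*(2.36/2)^2 = 4.374354
v = 3.54 / 4.374354 = 0.809262 mm/s


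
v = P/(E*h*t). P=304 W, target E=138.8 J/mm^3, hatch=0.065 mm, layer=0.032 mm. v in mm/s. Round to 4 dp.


v = 304 / (138.8*0.065*0.032) = 1052.9816 mm/s


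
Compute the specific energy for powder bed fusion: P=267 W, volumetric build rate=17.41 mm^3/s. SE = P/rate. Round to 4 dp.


SE = 267 / 17.41 = 15.336 J/mm^3


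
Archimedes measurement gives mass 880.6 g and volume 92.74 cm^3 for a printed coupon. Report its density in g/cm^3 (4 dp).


rho = 880.6 / 92.74 = 9.4954 g/cm^3


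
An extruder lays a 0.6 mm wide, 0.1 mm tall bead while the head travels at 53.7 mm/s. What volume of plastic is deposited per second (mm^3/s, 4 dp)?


Rate = 0.6 * 0.1 * 53.7 = 3.222 mm^3/s


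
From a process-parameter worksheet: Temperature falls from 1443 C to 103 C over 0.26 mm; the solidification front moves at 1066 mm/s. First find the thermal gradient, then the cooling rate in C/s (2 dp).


G = (1443-103)/0.26 = 5153.84615385 C/mm
CR = 5153.84615385 * 1066 = 5494000.0 C/s


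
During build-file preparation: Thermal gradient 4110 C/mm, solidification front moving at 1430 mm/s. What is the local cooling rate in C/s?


CR = 4110 * 1430 = 5877300 C/s


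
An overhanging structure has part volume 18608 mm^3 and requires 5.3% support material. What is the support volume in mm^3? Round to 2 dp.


V_support = 18608 * 0.053 = 986.22 mm^3


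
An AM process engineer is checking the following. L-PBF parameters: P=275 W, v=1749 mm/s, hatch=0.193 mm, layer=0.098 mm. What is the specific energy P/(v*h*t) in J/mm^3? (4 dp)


Build rate = 1749 * 0.193 * 0.098 = 33.080586 mm^3/s
SE = 275 / 33.080586 = 8.313 J/mm^3


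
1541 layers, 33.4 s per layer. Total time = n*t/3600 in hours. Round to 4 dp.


t = 1541 * 33.4 / 3600 = 14.2971 hrs


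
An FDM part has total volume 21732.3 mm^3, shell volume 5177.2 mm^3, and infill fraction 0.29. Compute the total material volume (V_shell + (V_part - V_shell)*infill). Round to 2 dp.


V_infill = (21732.3 - 5177.2) * 0.29 = 4800.98
V_total = 5177.2 + 4800.98 = 9978.18 mm^3


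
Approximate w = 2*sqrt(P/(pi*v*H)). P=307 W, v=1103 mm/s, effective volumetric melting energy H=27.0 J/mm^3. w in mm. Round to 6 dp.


w = 2*sqrt(307/(pi*1103*27.0)) = 0.114566 mm


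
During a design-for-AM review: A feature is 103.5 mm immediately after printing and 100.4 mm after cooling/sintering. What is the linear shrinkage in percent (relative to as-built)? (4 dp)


Shrinkage = ((103.5-100.4)/103.5)*100 = 2.9952 %


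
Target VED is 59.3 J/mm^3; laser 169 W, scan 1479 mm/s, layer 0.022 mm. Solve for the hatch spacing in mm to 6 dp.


h = 169 / (59.3*1479*0.022) = 0.087587 mm


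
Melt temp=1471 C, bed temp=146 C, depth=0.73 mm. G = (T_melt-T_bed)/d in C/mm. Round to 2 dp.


G = (1471-146)/0.73 = 1815.07 C/mm


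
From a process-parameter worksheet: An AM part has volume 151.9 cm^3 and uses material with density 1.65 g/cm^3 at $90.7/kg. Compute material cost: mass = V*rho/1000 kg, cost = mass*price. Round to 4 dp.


Mass = 151.9*1.65/1000 = 0.250635 kg
Cost = 0.250635 * 90.7 = 22.7326 $


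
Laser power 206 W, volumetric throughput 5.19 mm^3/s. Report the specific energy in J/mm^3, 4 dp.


SE = 206 / 5.19 = 39.6917 J/mm^3


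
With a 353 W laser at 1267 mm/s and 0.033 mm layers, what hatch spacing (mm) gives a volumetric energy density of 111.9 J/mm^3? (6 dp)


h = 353 / (111.9*1267*0.033) = 0.075449 mm


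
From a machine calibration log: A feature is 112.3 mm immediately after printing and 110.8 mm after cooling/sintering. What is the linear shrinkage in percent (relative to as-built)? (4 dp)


Shrinkage = ((112.3-110.8)/112.3)*100 = 1.3357 %


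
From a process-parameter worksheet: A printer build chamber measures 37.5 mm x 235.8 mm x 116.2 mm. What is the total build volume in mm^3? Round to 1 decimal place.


V = 37.5 * 235.8 * 116.2 = 1027498.5 mm^3


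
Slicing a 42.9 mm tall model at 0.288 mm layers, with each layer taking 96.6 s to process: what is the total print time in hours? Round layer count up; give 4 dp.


Layers = ceil(42.9/0.288) = 149
t = 149 * 96.6 / 3600 = 3.9982 hrs


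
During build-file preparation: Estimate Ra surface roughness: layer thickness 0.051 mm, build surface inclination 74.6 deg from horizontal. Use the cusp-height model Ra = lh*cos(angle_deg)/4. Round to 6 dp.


Ra = 0.051 * cos(74.6) / 4 = 0.003386 mm


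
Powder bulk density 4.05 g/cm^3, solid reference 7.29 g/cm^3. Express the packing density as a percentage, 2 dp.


Packing = (4.05/7.29)*100 = 55.56 %


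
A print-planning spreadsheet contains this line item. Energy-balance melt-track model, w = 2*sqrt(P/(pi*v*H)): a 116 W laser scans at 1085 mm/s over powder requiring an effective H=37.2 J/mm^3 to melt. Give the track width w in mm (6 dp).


w = 2*sqrt(116/(pi*1085*37.2)) = 0.060492 mm


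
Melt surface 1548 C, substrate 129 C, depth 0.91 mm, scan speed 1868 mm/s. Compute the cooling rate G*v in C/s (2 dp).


G = (1548-129)/0.91 = 1559.34065934 C/mm
CR = 1559.34065934 * 1868 = 2912848.35 C/s


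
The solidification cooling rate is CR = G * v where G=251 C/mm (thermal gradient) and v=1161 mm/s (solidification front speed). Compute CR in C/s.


CR = 251 * 1161 = 291411 C/s


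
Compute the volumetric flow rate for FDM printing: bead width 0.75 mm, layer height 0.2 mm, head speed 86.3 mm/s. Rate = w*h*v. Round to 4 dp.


Rate = 0.75 * 0.2 * 86.3 = 12.945 mm^3/s


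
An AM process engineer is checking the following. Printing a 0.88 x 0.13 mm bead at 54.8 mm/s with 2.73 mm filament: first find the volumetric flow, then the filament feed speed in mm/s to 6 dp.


Q = 0.88 * 0.13 * 54.8 = 6.26912 mm^3/s
A_fil = pi*(2.73/2)^2 = 5.85349397 mm^2
v_feed = 6.26912 / 5.85349397 = 1.071005 mm/s


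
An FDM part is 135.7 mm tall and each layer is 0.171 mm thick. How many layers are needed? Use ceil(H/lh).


Layers = ceil(135.7/0.171) = 794


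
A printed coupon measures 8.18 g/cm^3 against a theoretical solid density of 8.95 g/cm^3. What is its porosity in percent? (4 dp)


Porosity = (1-8.18/8.95)*100 = 8.6034 %


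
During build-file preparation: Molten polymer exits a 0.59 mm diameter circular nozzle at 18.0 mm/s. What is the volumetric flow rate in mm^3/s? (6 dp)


A = pi*(0.59/2)^2 = 0.2733971 mm^2
Q = 0.2733971 * 18.0 = 4.921148 mm^3/s


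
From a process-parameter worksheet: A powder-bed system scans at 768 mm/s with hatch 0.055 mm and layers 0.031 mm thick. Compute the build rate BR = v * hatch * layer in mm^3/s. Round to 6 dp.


Rate = 768 * 0.055 * 0.031 = 1.30944 mm^3/s


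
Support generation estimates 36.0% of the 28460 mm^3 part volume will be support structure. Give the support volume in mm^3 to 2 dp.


V_support = 28460 * 0.36 = 10245.6 mm^3


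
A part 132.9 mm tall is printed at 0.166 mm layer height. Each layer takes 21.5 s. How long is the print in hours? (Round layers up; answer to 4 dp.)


Layers = ceil(132.9/0.166) = 801
t = 801 * 21.5 / 3600 = 4.7838 hrs


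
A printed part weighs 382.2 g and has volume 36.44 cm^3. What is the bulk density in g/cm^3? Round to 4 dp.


rho = 382.2 / 36.44 = 10.4885 g/cm^3


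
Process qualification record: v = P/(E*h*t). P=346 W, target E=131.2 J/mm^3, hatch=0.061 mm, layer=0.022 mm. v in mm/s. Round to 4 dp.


v = 346 / (131.2*0.061*0.022) = 1965.123 mm/s


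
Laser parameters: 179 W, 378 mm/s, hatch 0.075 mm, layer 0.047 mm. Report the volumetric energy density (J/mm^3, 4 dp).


E = 179 / (378*0.075*0.047) = 134.339 J/mm^3


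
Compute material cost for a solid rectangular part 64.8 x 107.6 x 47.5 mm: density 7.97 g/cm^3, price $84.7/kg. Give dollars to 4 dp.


V = 64.8 * 107.6 * 47.5 = 331192.8 mm^3 = 331.1928 cm^3
Mass = 331.1928 * 7.97 / 1000 = 2.63960662 kg
Cost = 2.63960662 * 84.7 = 223.5747 $


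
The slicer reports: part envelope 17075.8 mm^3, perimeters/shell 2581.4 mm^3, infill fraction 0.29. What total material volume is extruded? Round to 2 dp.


V_infill = (17075.8 - 2581.4) * 0.29 = 4203.38
V_total = 2581.4 + 4203.38 = 6784.78 mm^3


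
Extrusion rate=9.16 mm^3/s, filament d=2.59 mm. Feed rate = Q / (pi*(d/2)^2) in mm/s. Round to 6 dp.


A = pi*(2.59/2)^2 = 5.268529
v = 9.16 / 5.268529 = 1.738626 mm/s


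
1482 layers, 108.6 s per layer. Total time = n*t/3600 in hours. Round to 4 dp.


t = 1482 * 108.6 / 3600 = 44.707 hrs


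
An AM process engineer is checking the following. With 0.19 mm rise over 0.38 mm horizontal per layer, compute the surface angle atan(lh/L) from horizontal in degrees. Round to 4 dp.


angle = atan(0.19/0.38) = 26.5651 degrees


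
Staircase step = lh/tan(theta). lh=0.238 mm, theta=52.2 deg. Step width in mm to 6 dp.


step = 0.238 / tan(52.2) = 0.184612 mm


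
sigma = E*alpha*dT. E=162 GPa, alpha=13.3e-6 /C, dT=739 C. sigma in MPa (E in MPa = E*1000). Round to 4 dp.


sigma = 162*1000 * 13.3e-6 * 739 = 1592.2494 MPa


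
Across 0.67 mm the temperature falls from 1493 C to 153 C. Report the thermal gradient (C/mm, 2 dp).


G = (1493-153)/0.67 = 2000.0 C/mm


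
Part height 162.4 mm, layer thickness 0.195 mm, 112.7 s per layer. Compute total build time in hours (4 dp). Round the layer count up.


Layers = ceil(162.4/0.195) = 833
t = 833 * 112.7 / 3600 = 26.0775 hrs


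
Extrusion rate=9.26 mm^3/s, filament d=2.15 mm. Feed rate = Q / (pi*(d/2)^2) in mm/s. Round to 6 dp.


A = pi*(2.15/2)^2 = 3.630503
v = 9.26 / 3.630503 = 2.550611 mm/s


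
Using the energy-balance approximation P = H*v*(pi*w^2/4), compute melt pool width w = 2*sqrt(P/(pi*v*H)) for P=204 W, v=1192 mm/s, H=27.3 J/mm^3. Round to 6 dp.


w = 2*sqrt(204/(pi*1192*27.3)) = 0.089341 mm


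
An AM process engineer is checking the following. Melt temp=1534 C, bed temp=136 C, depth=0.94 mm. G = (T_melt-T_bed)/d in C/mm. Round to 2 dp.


G = (1534-136)/0.94 = 1487.23 C/mm


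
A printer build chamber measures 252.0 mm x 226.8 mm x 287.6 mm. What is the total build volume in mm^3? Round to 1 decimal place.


V = 252.0 * 226.8 * 287.6 = 16437375.4 mm^3


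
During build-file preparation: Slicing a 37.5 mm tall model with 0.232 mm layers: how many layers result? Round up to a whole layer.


Layers = ceil(37.5/0.232) = 162


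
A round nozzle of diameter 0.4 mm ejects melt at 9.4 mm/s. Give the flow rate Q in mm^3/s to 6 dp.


A = pi*(0.4/2)^2 = 0.12566371 mm^2
Q = 0.12566371 * 9.4 = 1.181239 mm^3/s


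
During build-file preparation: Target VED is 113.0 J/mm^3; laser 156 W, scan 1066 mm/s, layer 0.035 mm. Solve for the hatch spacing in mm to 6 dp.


h = 156 / (113.0*1066*0.035) = 0.037002 mm


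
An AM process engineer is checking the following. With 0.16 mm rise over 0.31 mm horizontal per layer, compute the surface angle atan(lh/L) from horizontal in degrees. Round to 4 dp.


angle = atan(0.16/0.31) = 27.2996 degrees


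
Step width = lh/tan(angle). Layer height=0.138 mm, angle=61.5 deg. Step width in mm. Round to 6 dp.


step = 0.138 / tan(61.5) = 0.074928 mm


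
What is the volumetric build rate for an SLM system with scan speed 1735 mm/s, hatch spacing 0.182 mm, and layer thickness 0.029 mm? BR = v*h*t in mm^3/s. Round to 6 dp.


Rate = 1735 * 0.182 * 0.029 = 9.15733 mm^3/s


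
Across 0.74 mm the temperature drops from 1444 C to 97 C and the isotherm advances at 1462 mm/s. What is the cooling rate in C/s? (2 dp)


G = (1444-97)/0.74 = 1820.27027027 C/mm
CR = 1820.27027027 * 1462 = 2661235.14 C/s


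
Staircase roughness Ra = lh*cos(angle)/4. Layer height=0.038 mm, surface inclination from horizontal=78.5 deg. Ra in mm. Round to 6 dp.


Ra = 0.038 * cos(78.5) / 4 = 0.001894 mm


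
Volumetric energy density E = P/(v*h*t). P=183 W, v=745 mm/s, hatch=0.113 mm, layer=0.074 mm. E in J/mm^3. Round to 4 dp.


E = 183 / (745*0.113*0.074) = 29.3755 J/mm^3


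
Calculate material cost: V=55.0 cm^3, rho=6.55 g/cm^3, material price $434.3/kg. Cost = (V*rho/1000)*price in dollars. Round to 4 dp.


Mass = 55.0*6.55/1000 = 0.36025 kg
Cost = 0.36025 * 434.3 = 156.4566 $


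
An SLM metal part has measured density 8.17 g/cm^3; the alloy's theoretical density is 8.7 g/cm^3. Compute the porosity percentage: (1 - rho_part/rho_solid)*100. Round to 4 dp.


Porosity = (1-8.17/8.7)*100 = 6.092 %


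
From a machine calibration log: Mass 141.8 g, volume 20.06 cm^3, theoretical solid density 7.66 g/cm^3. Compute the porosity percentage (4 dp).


rho_part = 141.8 / 20.06 = 7.06879362 g/cm^3
Porosity = (1 - 7.06879362/7.66)*100 = 7.7181 %


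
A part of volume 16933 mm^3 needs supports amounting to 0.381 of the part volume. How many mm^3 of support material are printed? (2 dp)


V_support = 16933 * 0.381 = 6451.47 mm^3


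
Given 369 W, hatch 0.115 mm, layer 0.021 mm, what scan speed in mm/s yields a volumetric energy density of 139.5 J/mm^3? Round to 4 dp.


v = 369 / (139.5*0.115*0.021) = 1095.3049 mm/s


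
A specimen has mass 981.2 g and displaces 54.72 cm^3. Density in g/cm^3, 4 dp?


rho = 981.2 / 54.72 = 17.9313 g/cm^3


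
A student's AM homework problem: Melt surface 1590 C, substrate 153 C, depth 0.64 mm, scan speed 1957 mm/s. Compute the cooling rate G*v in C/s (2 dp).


G = (1590-153)/0.64 = 2245.3125 C/mm
CR = 2245.3125 * 1957 = 4394076.56 C/s


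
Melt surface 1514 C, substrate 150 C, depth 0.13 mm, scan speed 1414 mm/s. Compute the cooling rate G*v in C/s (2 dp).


G = (1514-150)/0.13 = 10492.30769231 C/mm
CR = 10492.30769231 * 1414 = 14836123.08 C/s


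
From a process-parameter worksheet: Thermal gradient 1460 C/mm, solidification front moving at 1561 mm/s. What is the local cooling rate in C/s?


CR = 1460 * 1561 = 2279060 C/s


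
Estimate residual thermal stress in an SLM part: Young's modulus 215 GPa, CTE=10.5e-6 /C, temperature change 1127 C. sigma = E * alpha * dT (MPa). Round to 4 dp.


sigma = 215*1000 * 10.5e-6 * 1127 = 2544.2025 MPa


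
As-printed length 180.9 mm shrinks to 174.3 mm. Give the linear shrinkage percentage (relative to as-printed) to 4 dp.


Shrinkage = ((180.9-174.3)/180.9)*100 = 3.6484 %


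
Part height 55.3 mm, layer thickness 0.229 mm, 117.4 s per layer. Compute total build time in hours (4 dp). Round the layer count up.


Layers = ceil(55.3/0.229) = 242
t = 242 * 117.4 / 3600 = 7.8919 hrs


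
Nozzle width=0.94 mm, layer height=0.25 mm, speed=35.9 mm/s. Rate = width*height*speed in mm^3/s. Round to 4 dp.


Rate = 0.94 * 0.25 * 35.9 = 8.4365 mm^3/s


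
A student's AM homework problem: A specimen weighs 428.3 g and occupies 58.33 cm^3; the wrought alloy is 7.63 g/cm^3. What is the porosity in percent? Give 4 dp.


rho_part = 428.3 / 58.33 = 7.3427053 g/cm^3
Porosity = (1 - 7.3427053/7.63)*100 = 3.7653 %


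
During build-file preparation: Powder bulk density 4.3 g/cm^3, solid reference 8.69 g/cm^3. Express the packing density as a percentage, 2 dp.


Packing = (4.3/8.69)*100 = 49.48 %


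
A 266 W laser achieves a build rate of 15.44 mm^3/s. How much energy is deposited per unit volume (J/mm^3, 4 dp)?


SE = 266 / 15.44 = 17.228 J/mm^3


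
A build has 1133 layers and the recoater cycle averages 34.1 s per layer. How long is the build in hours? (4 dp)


t = 1133 * 34.1 / 3600 = 10.732 hrs


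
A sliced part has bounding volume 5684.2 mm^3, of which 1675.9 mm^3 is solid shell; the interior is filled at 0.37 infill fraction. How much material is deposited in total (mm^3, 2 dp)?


V_infill = (5684.2 - 1675.9) * 0.37 = 1483.07
V_total = 1675.9 + 1483.07 = 3158.97 mm^3


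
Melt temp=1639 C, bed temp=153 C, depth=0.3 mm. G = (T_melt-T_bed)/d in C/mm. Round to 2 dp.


G = (1639-153)/0.3 = 4953.33 C/mm


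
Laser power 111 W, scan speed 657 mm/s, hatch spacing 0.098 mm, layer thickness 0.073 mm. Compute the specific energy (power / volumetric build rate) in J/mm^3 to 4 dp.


Build rate = 657 * 0.098 * 0.073 = 4.700178 mm^3/s
SE = 111 / 4.700178 = 23.6161 J/mm^3


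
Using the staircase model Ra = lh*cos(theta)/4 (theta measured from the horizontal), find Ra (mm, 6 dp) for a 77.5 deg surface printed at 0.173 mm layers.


Ra = 0.173 * cos(77.5) / 4 = 0.009361 mm


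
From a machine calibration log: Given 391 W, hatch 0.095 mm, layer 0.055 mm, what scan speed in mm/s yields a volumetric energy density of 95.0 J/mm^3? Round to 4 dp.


v = 391 / (95.0*0.095*0.055) = 787.7109 mm/s


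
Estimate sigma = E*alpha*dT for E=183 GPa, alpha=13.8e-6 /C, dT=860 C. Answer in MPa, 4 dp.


sigma = 183*1000 * 13.8e-6 * 860 = 2171.844 MPa


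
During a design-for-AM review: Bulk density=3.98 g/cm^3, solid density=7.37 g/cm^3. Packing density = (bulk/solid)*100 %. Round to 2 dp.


Packing = (3.98/7.37)*100 = 54.0 %


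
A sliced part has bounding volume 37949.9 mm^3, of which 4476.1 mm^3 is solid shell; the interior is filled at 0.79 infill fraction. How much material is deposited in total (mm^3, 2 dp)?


V_infill = (37949.9 - 4476.1) * 0.79 = 26444.3
V_total = 4476.1 + 26444.3 = 30920.4 mm^3


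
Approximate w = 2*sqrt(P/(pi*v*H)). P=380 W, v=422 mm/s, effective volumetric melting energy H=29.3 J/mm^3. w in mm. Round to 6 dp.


w = 2*sqrt(380/(pi*422*29.3)) = 0.197814 mm


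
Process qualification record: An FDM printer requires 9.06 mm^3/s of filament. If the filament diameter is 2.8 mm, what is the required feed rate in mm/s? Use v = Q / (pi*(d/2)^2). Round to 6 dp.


A = pi*(2.8/2)^2 = 6.157522
v = 9.06 / 6.157522 = 1.471371 mm/s


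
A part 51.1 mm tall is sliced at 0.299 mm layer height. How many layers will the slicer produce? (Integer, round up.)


Layers = ceil(51.1/0.299) = 171


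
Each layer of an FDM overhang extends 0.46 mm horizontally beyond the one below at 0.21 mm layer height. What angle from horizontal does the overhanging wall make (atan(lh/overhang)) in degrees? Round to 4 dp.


angle = atan(0.21/0.46) = 24.5377 degrees


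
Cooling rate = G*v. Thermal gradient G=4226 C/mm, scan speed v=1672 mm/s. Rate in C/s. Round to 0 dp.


CR = 4226 * 1672 = 7065872 C/s


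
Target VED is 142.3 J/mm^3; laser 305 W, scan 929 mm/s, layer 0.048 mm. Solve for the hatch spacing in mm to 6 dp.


h = 305 / (142.3*929*0.048) = 0.048066 mm


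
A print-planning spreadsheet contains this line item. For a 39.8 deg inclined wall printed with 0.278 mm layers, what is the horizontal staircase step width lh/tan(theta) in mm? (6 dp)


step = 0.278 / tan(39.8) = 0.333666 mm


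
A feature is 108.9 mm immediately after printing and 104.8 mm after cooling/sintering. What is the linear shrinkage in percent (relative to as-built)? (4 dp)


Shrinkage = ((108.9-104.8)/108.9)*100 = 3.7649 %


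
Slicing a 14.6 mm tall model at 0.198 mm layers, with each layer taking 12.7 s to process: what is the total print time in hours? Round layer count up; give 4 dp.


Layers = ceil(14.6/0.198) = 74
t = 74 * 12.7 / 3600 = 0.2611 hrs


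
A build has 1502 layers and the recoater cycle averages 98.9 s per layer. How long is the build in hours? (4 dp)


t = 1502 * 98.9 / 3600 = 41.2633 hrs


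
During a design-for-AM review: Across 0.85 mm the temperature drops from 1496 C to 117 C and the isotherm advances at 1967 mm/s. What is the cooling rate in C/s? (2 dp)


G = (1496-117)/0.85 = 1622.35294118 C/mm
CR = 1622.35294118 * 1967 = 3191168.24 C/s


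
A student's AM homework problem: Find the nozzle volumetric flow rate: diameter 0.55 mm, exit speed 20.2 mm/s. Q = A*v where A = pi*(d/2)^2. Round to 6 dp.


A = pi*(0.55/2)^2 = 0.23758294 mm^2
Q = 0.23758294 * 20.2 = 4.799175 mm^3/s


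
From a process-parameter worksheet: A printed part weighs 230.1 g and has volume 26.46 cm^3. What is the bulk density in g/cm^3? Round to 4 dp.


rho = 230.1 / 26.46 = 8.6961 g/cm^3


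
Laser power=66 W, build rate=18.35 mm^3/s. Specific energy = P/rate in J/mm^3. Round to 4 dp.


SE = 66 / 18.35 = 3.5967 J/mm^3


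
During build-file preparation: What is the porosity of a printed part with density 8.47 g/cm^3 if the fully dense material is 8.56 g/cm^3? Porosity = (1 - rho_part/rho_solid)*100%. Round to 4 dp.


Porosity = (1-8.47/8.56)*100 = 1.0514 %


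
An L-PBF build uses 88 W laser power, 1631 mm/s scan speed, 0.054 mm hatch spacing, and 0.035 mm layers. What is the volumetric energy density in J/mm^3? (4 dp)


E = 88 / (1631*0.054*0.035) = 28.5474 J/mm^3


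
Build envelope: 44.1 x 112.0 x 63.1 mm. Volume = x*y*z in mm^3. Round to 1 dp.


V = 44.1 * 112.0 * 63.1 = 311663.5 mm^3


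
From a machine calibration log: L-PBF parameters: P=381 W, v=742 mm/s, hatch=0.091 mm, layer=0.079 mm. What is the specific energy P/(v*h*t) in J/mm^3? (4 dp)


Build rate = 742 * 0.091 * 0.079 = 5.334238 mm^3/s
SE = 381 / 5.334238 = 71.4254 J/mm^3


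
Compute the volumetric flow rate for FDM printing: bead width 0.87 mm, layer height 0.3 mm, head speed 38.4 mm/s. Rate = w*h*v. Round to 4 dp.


Rate = 0.87 * 0.3 * 38.4 = 10.0224 mm^3/s


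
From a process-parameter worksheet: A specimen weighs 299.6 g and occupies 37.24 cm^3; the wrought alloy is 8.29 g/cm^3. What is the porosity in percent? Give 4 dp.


rho_part = 299.6 / 37.24 = 8.04511278 g/cm^3
Porosity = (1 - 8.04511278/8.29)*100 = 2.954 %


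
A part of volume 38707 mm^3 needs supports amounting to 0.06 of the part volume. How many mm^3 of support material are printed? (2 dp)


V_support = 38707 * 0.06 = 2322.42 mm^3


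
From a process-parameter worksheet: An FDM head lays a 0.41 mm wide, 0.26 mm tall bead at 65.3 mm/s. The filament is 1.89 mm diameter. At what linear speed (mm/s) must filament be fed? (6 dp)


Q = 0.41 * 0.26 * 65.3 = 6.96098 mm^3/s
A_fil = pi*(1.89/2)^2 = 2.80552078 mm^2
v_feed = 6.96098 / 2.80552078 = 2.481172 mm/s


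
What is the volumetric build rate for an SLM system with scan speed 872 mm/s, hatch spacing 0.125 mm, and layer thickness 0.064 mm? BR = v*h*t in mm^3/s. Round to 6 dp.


Rate = 872 * 0.125 * 0.064 = 6.976 mm^3/s


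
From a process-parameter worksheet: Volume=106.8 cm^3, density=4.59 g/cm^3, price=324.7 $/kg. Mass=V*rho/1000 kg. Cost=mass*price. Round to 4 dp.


Mass = 106.8*4.59/1000 = 0.490212 kg
Cost = 0.490212 * 324.7 = 159.1718 $


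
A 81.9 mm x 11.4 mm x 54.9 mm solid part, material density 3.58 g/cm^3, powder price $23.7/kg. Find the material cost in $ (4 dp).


V = 81.9 * 11.4 * 54.9 = 51257.934 mm^3 = 51.257934 cm^3
Mass = 51.257934 * 3.58 / 1000 = 0.1835034 kg
Cost = 0.1835034 * 23.7 = 4.349 $


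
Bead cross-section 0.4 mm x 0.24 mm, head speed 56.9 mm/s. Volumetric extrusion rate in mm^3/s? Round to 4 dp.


Rate = 0.4 * 0.24 * 56.9 = 5.4624 mm^3/s


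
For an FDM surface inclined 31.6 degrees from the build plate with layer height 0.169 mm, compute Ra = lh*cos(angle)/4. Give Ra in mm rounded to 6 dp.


Ra = 0.169 * cos(31.6) / 4 = 0.035985 mm


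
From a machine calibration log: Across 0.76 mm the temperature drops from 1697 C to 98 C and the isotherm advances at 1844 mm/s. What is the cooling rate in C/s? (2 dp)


G = (1697-98)/0.76 = 2103.94736842 C/mm
CR = 2103.94736842 * 1844 = 3879678.95 C/s


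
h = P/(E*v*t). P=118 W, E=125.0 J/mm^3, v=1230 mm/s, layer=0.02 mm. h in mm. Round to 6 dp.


h = 118 / (125.0*1230*0.02) = 0.038374 mm


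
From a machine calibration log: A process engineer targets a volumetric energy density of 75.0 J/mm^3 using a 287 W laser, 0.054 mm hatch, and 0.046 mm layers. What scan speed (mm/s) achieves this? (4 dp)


v = 287 / (75.0*0.054*0.046) = 1540.526 mm/s


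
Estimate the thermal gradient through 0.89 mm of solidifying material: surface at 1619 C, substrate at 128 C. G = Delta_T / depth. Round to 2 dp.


G = (1619-128)/0.89 = 1675.28 C/mm


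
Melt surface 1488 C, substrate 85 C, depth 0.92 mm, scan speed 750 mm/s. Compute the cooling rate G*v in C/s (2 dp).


G = (1488-85)/0.92 = 1525.0 C/mm
CR = 1525.0 * 750 = 1143750.0 C/s


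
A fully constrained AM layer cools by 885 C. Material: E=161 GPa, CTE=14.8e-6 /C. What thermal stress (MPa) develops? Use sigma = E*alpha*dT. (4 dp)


sigma = 161*1000 * 14.8e-6 * 885 = 2108.778 MPa


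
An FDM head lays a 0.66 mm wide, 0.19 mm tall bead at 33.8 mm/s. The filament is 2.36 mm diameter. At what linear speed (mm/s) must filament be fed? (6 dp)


Q = 0.66 * 0.19 * 33.8 = 4.23852 mm^3/s
A_fil = pi*(2.36/2)^2 = 4.37435361 mm^2
v_feed = 4.23852 / 4.37435361 = 0.968948 mm/s


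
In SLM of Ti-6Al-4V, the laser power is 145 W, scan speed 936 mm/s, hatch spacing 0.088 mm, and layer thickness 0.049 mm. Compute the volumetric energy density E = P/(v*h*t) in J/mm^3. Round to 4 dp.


E = 145 / (936*0.088*0.049) = 35.9264 J/mm^3


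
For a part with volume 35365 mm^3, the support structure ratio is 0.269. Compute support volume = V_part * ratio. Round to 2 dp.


V_support = 35365 * 0.269 = 9513.19 mm^3


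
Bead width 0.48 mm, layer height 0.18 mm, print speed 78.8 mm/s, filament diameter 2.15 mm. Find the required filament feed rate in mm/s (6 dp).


Q = 0.48 * 0.18 * 78.8 = 6.80832 mm^3/s
A_fil = pi*(2.15/2)^2 = 3.63050301 mm^2
v_feed = 6.80832 / 3.63050301 = 1.87531 mm/s


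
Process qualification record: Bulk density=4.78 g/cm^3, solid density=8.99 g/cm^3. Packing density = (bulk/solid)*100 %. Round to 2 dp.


Packing = (4.78/8.99)*100 = 53.17 %


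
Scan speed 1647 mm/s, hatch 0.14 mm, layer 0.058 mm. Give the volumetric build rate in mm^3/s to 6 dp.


Rate = 1647 * 0.14 * 0.058 = 13.37364 mm^3/s


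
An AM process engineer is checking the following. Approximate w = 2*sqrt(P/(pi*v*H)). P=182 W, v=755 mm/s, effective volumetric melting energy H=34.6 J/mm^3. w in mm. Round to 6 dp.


w = 2*sqrt(182/(pi*755*34.6)) = 0.094184 mm


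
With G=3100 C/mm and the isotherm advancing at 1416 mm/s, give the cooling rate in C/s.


CR = 3100 * 1416 = 4389600 C/s


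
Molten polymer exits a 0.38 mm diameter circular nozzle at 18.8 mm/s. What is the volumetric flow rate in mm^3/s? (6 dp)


A = pi*(0.38/2)^2 = 0.11341149 mm^2
Q = 0.11341149 * 18.8 = 2.132136 mm^3/s


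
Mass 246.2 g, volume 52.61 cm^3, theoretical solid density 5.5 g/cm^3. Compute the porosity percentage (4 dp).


rho_part = 246.2 / 52.61 = 4.67971868 g/cm^3
Porosity = (1 - 4.67971868/5.5)*100 = 14.9142 %


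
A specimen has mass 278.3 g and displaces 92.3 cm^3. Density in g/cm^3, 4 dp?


rho = 278.3 / 92.3 = 3.0152 g/cm^3


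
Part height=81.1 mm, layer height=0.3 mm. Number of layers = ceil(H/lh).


Layers = ceil(81.1/0.3) = 271


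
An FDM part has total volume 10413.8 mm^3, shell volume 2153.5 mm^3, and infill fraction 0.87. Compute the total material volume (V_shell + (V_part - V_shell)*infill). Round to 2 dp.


V_infill = (10413.8 - 2153.5) * 0.87 = 7186.46
V_total = 2153.5 + 7186.46 = 9339.96 mm^3


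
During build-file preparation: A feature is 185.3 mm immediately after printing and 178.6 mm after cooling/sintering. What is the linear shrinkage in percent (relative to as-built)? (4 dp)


Shrinkage = ((185.3-178.6)/185.3)*100 = 3.6158 %
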